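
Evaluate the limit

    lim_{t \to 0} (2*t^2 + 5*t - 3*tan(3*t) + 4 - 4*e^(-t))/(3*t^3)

Substitution gives 0/0; apply L'Hôpital's rule 3 times.
After differentiating numerator and denominator 3 times the quotient is (-486*tan(3*t)^4 - 648*tan(3*t)^2 - 162 + 4*e^(-t))/(18); at t = 0 this is -79/9.

-79/9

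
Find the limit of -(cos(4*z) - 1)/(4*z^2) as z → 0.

Direct substitution gives 0/0.
Apply L'Hôpital: lim (-4*sin(4*z))/(-8*z), still 0/0.
After 2 applications of L'Hôpital's rule the quotient is (-16*cos(4*z))/(-8); substituting z = 0 gives 2.

2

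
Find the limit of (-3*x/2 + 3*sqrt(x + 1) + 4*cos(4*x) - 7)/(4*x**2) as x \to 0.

-259/32

Substitution gives 0/0 (the numerator vanishes to order 2).
Expand each term to order x^2: the coefficient of x^2 in 4·cos(4x) is -32 and in 3·√(1 + x) is -3/8.
Lower-order terms cancel with the polynomial part, so the numerator is (-259/8)·x^2 + o(x^2), and the limit is (-259/8)/(4) = -259/32.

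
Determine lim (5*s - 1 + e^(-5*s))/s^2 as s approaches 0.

Direct substitution gives 0/0.
Apply L'Hôpital: lim (5 - 5*e^(-5*s))/(2*s), still 0/0.
After 2 applications of L'Hôpital's rule the quotient is (25*e^(-5*s))/(2); substituting s = 0 gives 25/2.

25/2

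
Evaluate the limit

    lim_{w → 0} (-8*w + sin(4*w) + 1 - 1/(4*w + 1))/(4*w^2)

Substitution gives 0/0 (the numerator vanishes to order 2).
Expand each term to order w^2: the coefficient of w^2 in sin(4w) is 0 and in −1/(1 + 4w) is -16.
Lower-order terms cancel with the polynomial part, so the numerator is (-16)·w^2 + o(w^2), and the limit is (-16)/(4) = -4.

-4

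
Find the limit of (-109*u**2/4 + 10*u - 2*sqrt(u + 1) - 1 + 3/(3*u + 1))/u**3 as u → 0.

-649/8

Substitution gives 0/0; apply L'Hôpital's rule 3 times.
After differentiating numerator and denominator 3 times the quotient is (-486/(3*u + 1)^4 - 3/(4*(u + 1)^(5/2)))/(6); at u = 0 this is -649/8.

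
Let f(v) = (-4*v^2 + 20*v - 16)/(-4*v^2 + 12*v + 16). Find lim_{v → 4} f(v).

Since v = 4 makes numerator and denominator zero, (v - 4) divides both.
Cancelling it gives (4 - 4*v)/(-4*v - 4); now plug in v = 4 to get 3/5.

3/5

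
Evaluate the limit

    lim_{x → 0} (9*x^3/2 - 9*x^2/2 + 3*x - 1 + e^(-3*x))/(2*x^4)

27/16

Direct substitution gives 0/0.
Apply L'Hôpital: lim (27*x^2/2 - 9*x + 3 - 3*e^(-3*x))/(8*x^3), still 0/0.
Apply L'Hôpital: lim (27*x - 9 + 9*e^(-3*x))/(24*x^2), still 0/0.
Apply L'Hôpital: lim (27 - 27*e^(-3*x))/(48*x), still 0/0.
After 4 applications of L'Hôpital's rule the quotient is (81*e^(-3*x))/(48); substituting x = 0 gives 27/16.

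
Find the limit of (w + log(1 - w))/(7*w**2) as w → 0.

-1/14

Direct substitution gives 0/0.
Apply L'Hôpital: lim (1 - 1/(1 - w))/(14*w), still 0/0.
After 2 applications of L'Hôpital's rule the quotient is (-1/(1 - w)^2)/(14); substituting w = 0 gives -1/14.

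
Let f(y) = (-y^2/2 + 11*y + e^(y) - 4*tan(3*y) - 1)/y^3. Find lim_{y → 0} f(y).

Substitution gives 0/0; apply L'Hôpital's rule 3 times.
After differentiating numerator and denominator 3 times the quotient is (e^(y) - 648*tan(3*y)^4 - 864*tan(3*y)^2 - 216)/(6); at y = 0 this is -215/6.

-215/6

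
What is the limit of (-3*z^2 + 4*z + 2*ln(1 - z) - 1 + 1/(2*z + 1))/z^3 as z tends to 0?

-26/3

Substitution gives 0/0; apply L'Hôpital's rule 3 times.
After differentiating numerator and denominator 3 times the quotient is (-48/(2*z + 1)^4 + 4/(z - 1)^3)/(6); at z = 0 this is -26/3.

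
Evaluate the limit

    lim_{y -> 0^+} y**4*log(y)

0

This is a 0·(−∞) form. Rewrite as 1·ln(y) / y^(−4) and apply L'Hôpital:
the derivative quotient is 1·(1/y) / (−4·y^(−5)) = (-1/4)·y^4 → 0.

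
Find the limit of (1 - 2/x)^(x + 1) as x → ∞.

e^(-2)

The base → 1 and the exponent → ∞: a 1^∞ form.
Take logarithms: (x + 1)·ln(1 - 2/x). Since ln(1+u) ~ u for small u, this behaves like (x)·(-2/x) → -2.
So the limit is e^(-2).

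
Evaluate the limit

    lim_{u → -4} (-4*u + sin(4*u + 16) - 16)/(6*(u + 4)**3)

Direct substitution gives 0/0.
Apply L'Hôpital: lim (4*cos(4*u + 16) - 4)/(18*(u + 4)^2), still 0/0.
Apply L'Hôpital: lim (-16*sin(4*u + 16))/(36*u + 144), still 0/0.
After 3 applications of L'Hôpital's rule the quotient is (-64*cos(4*u + 16))/(36); substituting u = -4 gives -16/9.

-16/9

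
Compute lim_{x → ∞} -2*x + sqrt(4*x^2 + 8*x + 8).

2

This has the form ∞ − ∞. Multiply and divide by the conjugate √(4*x^2 + 8*x + 8) + 2x.
That gives (8x + 8) / (√(4*x^2 + 8*x + 8) + 2x).
Divide numerator and denominator by x: the limit is 8/(2·2) = 2.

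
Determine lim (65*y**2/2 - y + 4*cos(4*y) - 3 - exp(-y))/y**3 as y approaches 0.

1/6

Substitution gives 0/0; apply L'Hôpital's rule 3 times.
After differentiating numerator and denominator 3 times the quotient is (256*sin(4*y) + e^(-y))/(6); at y = 0 this is 1/6.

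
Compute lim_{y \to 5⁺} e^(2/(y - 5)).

∞

As y → 5⁺, 2/(y - 5) → +∞, so e^(2/(y - 5)) → ∞.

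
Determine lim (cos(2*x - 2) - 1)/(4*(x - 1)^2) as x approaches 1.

-1/2

Direct substitution gives 0/0.
Apply L'Hôpital: lim (-2*sin(2*x - 2))/(8*x - 8), still 0/0.
After 2 applications of L'Hôpital's rule the quotient is (-4*cos(2*x - 2))/(8); substituting x = 1 gives -1/2.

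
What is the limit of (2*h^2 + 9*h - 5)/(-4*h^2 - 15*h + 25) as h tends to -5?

Direct substitution gives 0/0, so factor. Both numerator and denominator have (h + 5) as a factor.
After cancelling, the expression reduces to (2*h - 1)/(5 - 4*h).
Substituting h = -5 gives -11/25.

-11/25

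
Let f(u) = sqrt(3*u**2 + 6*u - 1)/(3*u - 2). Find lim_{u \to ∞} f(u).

For large |u|, √(3*u^2 + 6*u - 1) ≈ √3·|u| and the denominator ≈ 3u.
Since u → +∞, |u| = u, giving √3/(3) = √(3)/3.

√(3)/3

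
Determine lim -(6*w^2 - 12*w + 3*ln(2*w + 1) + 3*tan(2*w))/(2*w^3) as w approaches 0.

Substitution gives 0/0; apply L'Hôpital's rule 3 times.
After differentiating numerator and denominator 3 times the quotient is (144*tan(2*w)^2/cos(2*w)^2 + 48/cos(2*w)^2 + 48/(2*w + 1)^3)/(-12); at w = 0 this is -8.

-8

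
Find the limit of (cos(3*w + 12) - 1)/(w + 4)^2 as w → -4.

-9/2

Direct substitution gives 0/0.
Apply L'Hôpital: lim (-3*sin(3*w + 12))/(2*w + 8), still 0/0.
After 2 applications of L'Hôpital's rule the quotient is (-9*cos(3*w + 12))/(2); substituting w = -4 gives -9/2.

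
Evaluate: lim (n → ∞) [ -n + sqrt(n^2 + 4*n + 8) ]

2

This has the form ∞ − ∞. Multiply and divide by the conjugate √(n^2 + 4*n + 8) + n.
That gives (4n + 8) / (√(n^2 + 4*n + 8) + n).
Divide numerator and denominator by n: the limit is 4/(2·1) = 2.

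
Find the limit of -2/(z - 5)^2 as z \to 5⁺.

As z → 5⁺, (z - 5) → 0⁺, so (z - 5)^2 → 0⁺ and -2/(z - 5)^2 → -∞.

-∞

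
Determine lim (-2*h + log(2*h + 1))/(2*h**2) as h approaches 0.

Direct substitution gives 0/0.
Apply L'Hôpital: lim (-2 + 2/(2*h + 1))/(4*h), still 0/0.
After 2 applications of L'Hôpital's rule the quotient is (-4/(2*h + 1)^2)/(4); substituting h = 0 gives -1.

-1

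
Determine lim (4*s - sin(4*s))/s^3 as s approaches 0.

Direct substitution gives 0/0.
Apply L'Hôpital: lim (4 - 4*cos(4*s))/(3*s^2), still 0/0.
Apply L'Hôpital: lim (16*sin(4*s))/(6*s), still 0/0.
After 3 applications of L'Hôpital's rule the quotient is (64*cos(4*s))/(6); substituting s = 0 gives 32/3.

32/3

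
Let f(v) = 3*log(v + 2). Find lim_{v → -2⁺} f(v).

-∞

As v → -2⁺, v + 2 → 0⁺ and ln(v + 2) → −∞.
Multiplying by 3 gives -∞.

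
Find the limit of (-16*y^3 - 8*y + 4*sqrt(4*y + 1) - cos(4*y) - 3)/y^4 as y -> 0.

Substitution gives 0/0 (the numerator vanishes to order 4).
Expand each term to order y^4: the coefficient of y^4 in 4·√(1 + 4y) is -40 and in −cos(4y) is -32/3.
Lower-order terms cancel with the polynomial part, so the numerator is (-152/3)·y^4 + o(y^4), and the limit is (-152/3)/(1) = -152/3.

-152/3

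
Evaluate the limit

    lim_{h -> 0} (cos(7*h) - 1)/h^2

Direct substitution gives 0/0.
Apply L'Hôpital: lim (-7*sin(7*h))/(2*h), still 0/0.
After 2 applications of L'Hôpital's rule the quotient is (-49*cos(7*h))/(2); substituting h = 0 gives -49/2.

-49/2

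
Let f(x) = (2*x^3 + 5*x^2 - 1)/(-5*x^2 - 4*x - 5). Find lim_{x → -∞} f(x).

∞

The numerator has higher degree (3 > 2); the quotient behaves like (2/(-5))·x^1 for large |x|.
As x → −∞ this diverges to ∞.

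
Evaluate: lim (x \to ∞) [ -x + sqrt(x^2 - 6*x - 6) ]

-3

An ∞ − ∞ form. Rationalising with the conjugate, the difference becomes (-6x - 6) / (√(x^2 - 6*x - 6) + x).
For large x the denominator behaves like 2·x, so the quotient tends to -6/2 = -3.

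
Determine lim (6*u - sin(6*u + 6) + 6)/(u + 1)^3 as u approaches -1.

36

Direct substitution gives 0/0.
Apply L'Hôpital: lim (6 - 6*cos(6*u + 6))/(3*(u + 1)^2), still 0/0.
Apply L'Hôpital: lim (36*sin(6*u + 6))/(6*u + 6), still 0/0.
After 3 applications of L'Hôpital's rule the quotient is (216*cos(6*u + 6))/(6); substituting u = -1 gives 36.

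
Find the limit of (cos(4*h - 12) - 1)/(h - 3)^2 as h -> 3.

Direct substitution gives 0/0.
Apply L'Hôpital: lim (-4*sin(4*h - 12))/(2*h - 6), still 0/0.
After 2 applications of L'Hôpital's rule the quotient is (-16*cos(4*h - 12))/(2); substituting h = 3 gives -8.

-8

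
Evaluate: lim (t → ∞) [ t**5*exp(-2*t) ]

0

Write as t^5/e^{2t}, an ∞/∞ form.
Exponential growth dominates any polynomial, so repeated L'Hôpital (or the standard result) gives 0.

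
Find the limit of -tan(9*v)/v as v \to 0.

-9

Substitution gives 0/0.
Since tan(u)/u → 1 as u → 0, tan(9v)/(9v) → 1 and the limit is 9/(-1) = -9.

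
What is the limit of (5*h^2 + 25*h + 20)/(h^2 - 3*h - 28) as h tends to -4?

15/11

Direct substitution gives 0/0, so factor. Both numerator and denominator have (h + 4) as a factor.
After cancelling, the expression reduces to (5*h + 5)/(h - 7).
Substituting h = -4 gives 15/11.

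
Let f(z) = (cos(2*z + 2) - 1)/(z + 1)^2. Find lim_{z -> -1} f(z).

Direct substitution gives 0/0.
Apply L'Hôpital: lim (-2*sin(2*z + 2))/(2*z + 2), still 0/0.
After 2 applications of L'Hôpital's rule the quotient is (-4*cos(2*z + 2))/(2); substituting z = -1 gives -2.

-2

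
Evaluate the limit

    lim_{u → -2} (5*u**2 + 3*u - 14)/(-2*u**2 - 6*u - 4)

At u = -2 both the top and bottom vanish — a removable singularity. Factoring out (u + 2) from each leaves (5*u - 7)/(-2*u - 2), which at u = -2 equals -17/2.

-17/2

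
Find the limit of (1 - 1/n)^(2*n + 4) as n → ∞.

e^(-2)

Write it as [(1 - 1/n)^n]^(2) · (1 - 1/n)^(4). The bracketed term tends to e^(-1) and the second factor to 1, so the limit is e^(-2).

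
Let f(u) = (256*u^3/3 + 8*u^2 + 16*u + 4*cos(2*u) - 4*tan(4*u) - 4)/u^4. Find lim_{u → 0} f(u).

Substitution gives 0/0 (the numerator vanishes to order 4).
Expand each term to order u^4: the coefficient of u^4 in -4·tan(4u) is 0 and in 4·cos(2u) is 8/3.
Lower-order terms cancel with the polynomial part, so the numerator is (8/3)·u^4 + o(u^4), and the limit is (8/3)/(1) = 8/3.

8/3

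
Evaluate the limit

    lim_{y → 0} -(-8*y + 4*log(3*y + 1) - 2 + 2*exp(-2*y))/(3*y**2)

14/3

Substitution gives 0/0 (the numerator vanishes to order 2).
Expand each term to order y^2: the coefficient of y^2 in 2·e^(-2y) is 4 and in 4·ln(1 + 3y) is -18.
Lower-order terms cancel with the polynomial part, so the numerator is (-14)·y^2 + o(y^2), and the limit is (-14)/(-3) = 14/3.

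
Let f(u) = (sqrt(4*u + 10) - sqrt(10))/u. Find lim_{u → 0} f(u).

Substitution gives 0/0. Multiply numerator and denominator by the conjugate √(10 + 4u) + √10.
The numerator becomes (10 + 4u) − 10 = 4u, so the expression simplifies to 4/(√(10 + 4u) + √10).
Letting u → 0 gives 4/(2√10) = √(10)/5.

√(10)/5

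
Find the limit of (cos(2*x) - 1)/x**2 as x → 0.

Direct substitution gives 0/0.
Apply L'Hôpital: lim (-2*sin(2*x))/(2*x), still 0/0.
After 2 applications of L'Hôpital's rule the quotient is (-4*cos(2*x))/(2); substituting x = 0 gives -2.

-2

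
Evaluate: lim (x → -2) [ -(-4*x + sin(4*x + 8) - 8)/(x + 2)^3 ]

32/3

Direct substitution gives 0/0.
Apply L'Hôpital: lim (4*cos(4*x + 8) - 4)/(-3*(x + 2)^2), still 0/0.
Apply L'Hôpital: lim (-16*sin(4*x + 8))/(-6*x - 12), still 0/0.
After 3 applications of L'Hôpital's rule the quotient is (-64*cos(4*x + 8))/(-6); substituting x = -2 gives 32/3.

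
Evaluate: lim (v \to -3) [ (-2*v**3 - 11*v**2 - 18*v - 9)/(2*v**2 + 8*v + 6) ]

Since v = -3 makes numerator and denominator zero, (v + 3) divides both.
Cancelling it gives (-2*v^2 - 5*v - 3)/(2*v + 2); now plug in v = -3 to get 3/2.

3/2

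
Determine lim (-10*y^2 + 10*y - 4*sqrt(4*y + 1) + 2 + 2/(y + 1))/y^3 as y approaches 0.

-18

Substitution gives 0/0; apply L'Hôpital's rule 3 times.
After differentiating numerator and denominator 3 times the quotient is (-96/(4*y + 1)^(5/2) - 12/(y + 1)^4)/(6); at y = 0 this is -18.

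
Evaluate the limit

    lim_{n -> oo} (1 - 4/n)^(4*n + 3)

The base → 1 and the exponent → ∞: a 1^∞ form.
Take logarithms: (4n + 3)·ln(1 - 4/n). Since ln(1+u) ~ u for small u, this behaves like (4n)·(-4/n) → -16.
So the limit is e^(-16).

e^(-16)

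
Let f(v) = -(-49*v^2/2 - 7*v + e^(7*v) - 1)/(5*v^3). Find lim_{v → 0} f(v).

-343/30

Direct substitution gives 0/0.
Apply L'Hôpital: lim (-49*v + 7*e^(7*v) - 7)/(-15*v^2), still 0/0.
Apply L'Hôpital: lim (49*e^(7*v) - 49)/(-30*v), still 0/0.
After 3 applications of L'Hôpital's rule the quotient is (343*e^(7*v))/(-30); substituting v = 0 gives -343/30.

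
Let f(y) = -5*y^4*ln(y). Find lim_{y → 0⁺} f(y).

This is a 0·(−∞) form. Rewrite as -5·ln(y) / y^(−4) and apply L'Hôpital:
the derivative quotient is -5·(1/y) / (−4·y^(−5)) = (5/4)·y^4 → 0.

0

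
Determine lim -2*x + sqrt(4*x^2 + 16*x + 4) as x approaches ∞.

This has the form ∞ − ∞. Multiply and divide by the conjugate √(4*x^2 + 16*x + 4) + 2x.
That gives (16x + 4) / (√(4*x^2 + 16*x + 4) + 2x).
Divide numerator and denominator by x: the limit is 16/(2·2) = 4.

4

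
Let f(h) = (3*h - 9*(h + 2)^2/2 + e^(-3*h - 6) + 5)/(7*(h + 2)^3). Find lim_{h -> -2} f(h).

Direct substitution gives 0/0.
Apply L'Hôpital: lim (-9*h - 3*e^(-3*h - 6) - 15)/(21*(h + 2)^2), still 0/0.
Apply L'Hôpital: lim (9*e^(-3*h - 6) - 9)/(42*h + 84), still 0/0.
After 3 applications of L'Hôpital's rule the quotient is (-27*e^(-3*h - 6))/(42); substituting h = -2 gives -9/14.

-9/14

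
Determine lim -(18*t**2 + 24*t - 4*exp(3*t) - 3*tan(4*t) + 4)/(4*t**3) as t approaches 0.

Substitution gives 0/0; apply L'Hôpital's rule 3 times.
After differentiating numerator and denominator 3 times the quotient is (-108*e^(3*t) - 1152*tan(4*t)^4 - 1536*tan(4*t)^2 - 384)/(-24); at t = 0 this is 41/2.

41/2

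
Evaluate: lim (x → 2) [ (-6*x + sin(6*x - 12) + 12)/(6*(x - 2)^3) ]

-6

Direct substitution gives 0/0.
Apply L'Hôpital: lim (6*cos(6*x - 12) - 6)/(18*(x - 2)^2), still 0/0.
Apply L'Hôpital: lim (-36*sin(6*x - 12))/(36*x - 72), still 0/0.
After 3 applications of L'Hôpital's rule the quotient is (-216*cos(6*x - 12))/(36); substituting x = 2 gives -6.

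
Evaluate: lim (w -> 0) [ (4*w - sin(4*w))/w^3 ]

32/3

Direct substitution gives 0/0.
Apply L'Hôpital: lim (4 - 4*cos(4*w))/(3*w^2), still 0/0.
Apply L'Hôpital: lim (16*sin(4*w))/(6*w), still 0/0.
After 3 applications of L'Hôpital's rule the quotient is (64*cos(4*w))/(6); substituting w = 0 gives 32/3.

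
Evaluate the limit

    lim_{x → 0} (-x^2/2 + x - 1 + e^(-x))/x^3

-1/6

Direct substitution gives 0/0.
Apply L'Hôpital: lim (-x + 1 - e^(-x))/(3*x^2), still 0/0.
Apply L'Hôpital: lim (-1 + e^(-x))/(6*x), still 0/0.
After 3 applications of L'Hôpital's rule the quotient is (-e^(-x))/(6); substituting x = 0 gives -1/6.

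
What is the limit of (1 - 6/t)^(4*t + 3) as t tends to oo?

e^(-24)

Write it as [(1 - 6/t)^t]^(4) · (1 - 6/t)^(3). The bracketed term tends to e^(-6) and the second factor to 1, so the limit is e^(-24).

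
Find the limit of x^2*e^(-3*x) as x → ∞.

Write as x^2/e^{3x}, an ∞/∞ form.
Exponential growth dominates any polynomial, so repeated L'Hôpital (or the standard result) gives 0.

0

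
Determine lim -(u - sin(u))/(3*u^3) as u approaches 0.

Direct substitution gives 0/0.
Apply L'Hôpital: lim (1 - cos(u))/(-9*u^2), still 0/0.
Apply L'Hôpital: lim (sin(u))/(-18*u), still 0/0.
After 3 applications of L'Hôpital's rule the quotient is (cos(u))/(-18); substituting u = 0 gives -1/18.

-1/18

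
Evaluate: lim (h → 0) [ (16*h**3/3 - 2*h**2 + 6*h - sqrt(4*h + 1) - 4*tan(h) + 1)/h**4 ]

10

Substitution gives 0/0 (the numerator vanishes to order 4).
Expand each term to order h^4: the coefficient of h^4 in -4·tan(h) is 0 and in −√(1 + 4h) is 10.
Lower-order terms cancel with the polynomial part, so the numerator is (10)·h^4 + o(h^4), and the limit is (10)/(1) = 10.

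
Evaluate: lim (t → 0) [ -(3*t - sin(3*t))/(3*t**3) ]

-3/2

Direct substitution gives 0/0.
Apply L'Hôpital: lim (3 - 3*cos(3*t))/(-9*t^2), still 0/0.
Apply L'Hôpital: lim (9*sin(3*t))/(-18*t), still 0/0.
After 3 applications of L'Hôpital's rule the quotient is (27*cos(3*t))/(-18); substituting t = 0 gives -3/2.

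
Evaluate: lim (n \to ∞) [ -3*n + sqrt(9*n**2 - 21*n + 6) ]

This has the form ∞ − ∞. Multiply and divide by the conjugate √(9*n^2 - 21*n + 6) + 3n.
That gives (-21n + 6) / (√(9*n^2 - 21*n + 6) + 3n).
Divide numerator and denominator by n: the limit is -21/(2·3) = -7/2.

-7/2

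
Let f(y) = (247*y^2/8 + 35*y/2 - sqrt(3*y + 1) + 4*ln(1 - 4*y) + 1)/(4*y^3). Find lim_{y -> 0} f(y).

Substitution gives 0/0 (the numerator vanishes to order 3).
Expand each term to order y^3: the coefficient of y^3 in −√(1 + 3y) is -27/16 and in 4·ln(1 - 4y) is -256/3.
Lower-order terms cancel with the polynomial part, so the numerator is (-4177/48)·y^3 + o(y^3), and the limit is (-4177/48)/(4) = -4177/192.

-4177/192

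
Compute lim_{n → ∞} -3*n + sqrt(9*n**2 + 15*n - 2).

5/2

This has the form ∞ − ∞. Multiply and divide by the conjugate √(9*n^2 + 15*n - 2) + 3n.
That gives (15n - 2) / (√(9*n^2 + 15*n - 2) + 3n).
Divide numerator and denominator by n: the limit is 15/(2·3) = 5/2.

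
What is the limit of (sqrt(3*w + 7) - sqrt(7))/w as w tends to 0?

3*√(7)/14

Substitution gives 0/0. Multiply numerator and denominator by the conjugate √(7 + 3w) + √7.
The numerator becomes (7 + 3w) − 7 = 3w, so the expression simplifies to 3/(√(7 + 3w) + √7).
Letting w → 0 gives 3/(2√7) = 3*√(7)/14.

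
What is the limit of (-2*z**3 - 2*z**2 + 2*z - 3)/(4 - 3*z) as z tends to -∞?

The numerator has higher degree (3 > 1); the quotient behaves like (-2/(-3))·z^2 for large |z|.
As z → −∞ this diverges to ∞.

∞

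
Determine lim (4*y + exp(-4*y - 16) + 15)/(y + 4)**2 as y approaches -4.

Direct substitution gives 0/0.
Apply L'Hôpital: lim (4 - 4*e^(-4*y - 16))/(2*y + 8), still 0/0.
After 2 applications of L'Hôpital's rule the quotient is (16*e^(-4*y - 16))/(2); substituting y = -4 gives 8.

8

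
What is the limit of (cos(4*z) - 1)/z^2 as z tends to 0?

Direct substitution gives 0/0.
Apply L'Hôpital: lim (-4*sin(4*z))/(2*z), still 0/0.
After 2 applications of L'Hôpital's rule the quotient is (-16*cos(4*z))/(2); substituting z = 0 gives -8.

-8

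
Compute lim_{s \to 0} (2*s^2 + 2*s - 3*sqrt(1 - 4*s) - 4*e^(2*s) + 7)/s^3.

Substitution gives 0/0 (the numerator vanishes to order 3).
Expand each term to order s^3: the coefficient of s^3 in -3·√(1 - 4s) is 12 and in -4·e^(2s) is -16/3.
Lower-order terms cancel with the polynomial part, so the numerator is (20/3)·s^3 + o(s^3), and the limit is (20/3)/(1) = 20/3.

20/3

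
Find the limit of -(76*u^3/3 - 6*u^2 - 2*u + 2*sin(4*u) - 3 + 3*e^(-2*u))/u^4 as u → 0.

-2

Substitution gives 0/0 (the numerator vanishes to order 4).
Expand each term to order u^4: the coefficient of u^4 in 3·e^(-2u) is 2 and in 2·sin(4u) is 0.
Lower-order terms cancel with the polynomial part, so the numerator is (2)·u^4 + o(u^4), and the limit is (2)/(-1) = -2.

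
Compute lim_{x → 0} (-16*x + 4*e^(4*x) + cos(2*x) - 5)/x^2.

Substitution gives 0/0; apply L'Hôpital's rule 2 times.
After differentiating numerator and denominator 2 times the quotient is (64*e^(4*x) - 4*cos(2*x))/(2); at x = 0 this is 30.

30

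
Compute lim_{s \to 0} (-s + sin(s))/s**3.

-1/6

Direct substitution gives 0/0.
Apply L'Hôpital: lim (cos(s) - 1)/(3*s^2), still 0/0.
Apply L'Hôpital: lim (-sin(s))/(6*s), still 0/0.
After 3 applications of L'Hôpital's rule the quotient is (-cos(s))/(6); substituting s = 0 gives -1/6.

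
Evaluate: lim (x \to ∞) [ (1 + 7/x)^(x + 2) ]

The base → 1 and the exponent → ∞: a 1^∞ form.
Take logarithms: (x + 2)·ln(1 + 7/x). Since ln(1+u) ~ u for small u, this behaves like (x)·(7/x) → 7.
So the limit is e^(7).

e^(7)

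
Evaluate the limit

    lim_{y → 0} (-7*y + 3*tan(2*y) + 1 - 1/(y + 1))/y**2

Substitution gives 0/0; apply L'Hôpital's rule 2 times.
After differentiating numerator and denominator 2 times the quotient is (24*tan(2*y)/cos(2*y)^2 - 2/(y + 1)^3)/(2); at y = 0 this is -1.

-1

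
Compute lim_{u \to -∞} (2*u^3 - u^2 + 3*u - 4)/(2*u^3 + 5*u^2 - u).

Numerator and denominator both have degree 3.
Dividing every term by u^3, all lower-order terms vanish and the limit is the ratio of leading coefficients, 2/(2) = 1.

1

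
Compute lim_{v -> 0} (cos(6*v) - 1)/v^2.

-18

Direct substitution gives 0/0.
Apply L'Hôpital: lim (-6*sin(6*v))/(2*v), still 0/0.
After 2 applications of L'Hôpital's rule the quotient is (-36*cos(6*v))/(2); substituting v = 0 gives -18.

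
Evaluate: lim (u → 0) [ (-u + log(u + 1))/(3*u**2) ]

-1/6

Direct substitution gives 0/0.
Apply L'Hôpital: lim (-1 + 1/(u + 1))/(6*u), still 0/0.
After 2 applications of L'Hôpital's rule the quotient is (-1/(u + 1)^2)/(6); substituting u = 0 gives -1/6.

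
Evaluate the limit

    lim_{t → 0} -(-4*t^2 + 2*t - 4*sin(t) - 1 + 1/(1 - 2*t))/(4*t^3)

Substitution gives 0/0 (the numerator vanishes to order 3).
Expand each term to order t^3: the coefficient of t^3 in 1/(1 - 2t) is 8 and in -4·sin(t) is 2/3.
Lower-order terms cancel with the polynomial part, so the numerator is (26/3)·t^3 + o(t^3), and the limit is (26/3)/(-4) = -13/6.

-13/6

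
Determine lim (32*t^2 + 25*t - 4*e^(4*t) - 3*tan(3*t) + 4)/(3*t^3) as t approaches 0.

Substitution gives 0/0 (the numerator vanishes to order 3).
Expand each term to order t^3: the coefficient of t^3 in -3·tan(3t) is -27 and in -4·e^(4t) is -128/3.
Lower-order terms cancel with the polynomial part, so the numerator is (-209/3)·t^3 + o(t^3), and the limit is (-209/3)/(3) = -209/9.

-209/9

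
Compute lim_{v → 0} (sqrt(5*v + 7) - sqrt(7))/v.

Substitution gives 0/0. Multiply numerator and denominator by the conjugate √(7 + 5v) + √7.
The numerator becomes (7 + 5v) − 7 = 5v, so the expression simplifies to 5/(√(7 + 5v) + √7).
Letting v → 0 gives 5/(2√7) = 5*√(7)/14.

5*√(7)/14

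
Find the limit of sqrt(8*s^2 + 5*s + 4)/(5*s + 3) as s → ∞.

For large |s|, √(8*s^2 + 5*s + 4) ≈ √8·|s| and the denominator ≈ 5s.
Since s → +∞, |s| = s, giving √8/(5) = 2*√(2)/5.

2*√(2)/5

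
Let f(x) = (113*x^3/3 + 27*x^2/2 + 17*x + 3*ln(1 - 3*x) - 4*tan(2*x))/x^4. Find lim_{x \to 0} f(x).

-243/4

Substitution gives 0/0 (the numerator vanishes to order 4).
Expand each term to order x^4: the coefficient of x^4 in -4·tan(2x) is 0 and in 3·ln(1 - 3x) is -243/4.
Lower-order terms cancel with the polynomial part, so the numerator is (-243/4)·x^4 + o(x^4), and the limit is (-243/4)/(1) = -243/4.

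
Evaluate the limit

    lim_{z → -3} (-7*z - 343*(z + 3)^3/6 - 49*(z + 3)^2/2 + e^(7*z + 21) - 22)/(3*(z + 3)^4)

Direct substitution gives 0/0.
Apply L'Hôpital: lim (-49*z - 343*(z + 3)^2/2 + 7*e^(7*z + 21) - 154)/(12*(z + 3)^3), still 0/0.
Apply L'Hôpital: lim (-343*z + 49*e^(7*z + 21) - 1078)/(36*(z + 3)^2), still 0/0.
Apply L'Hôpital: lim (343*e^(7*z + 21) - 343)/(72*z + 216), still 0/0.
After 4 applications of L'Hôpital's rule the quotient is (2401*e^(7*z + 21))/(72); substituting z = -3 gives 2401/72.

2401/72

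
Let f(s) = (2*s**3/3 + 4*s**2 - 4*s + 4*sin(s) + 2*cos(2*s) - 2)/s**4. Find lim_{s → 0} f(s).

Substitution gives 0/0; apply L'Hôpital's rule 4 times.
After differentiating numerator and denominator 4 times the quotient is (4*sin(s) + 32*cos(2*s))/(24); at s = 0 this is 4/3.

4/3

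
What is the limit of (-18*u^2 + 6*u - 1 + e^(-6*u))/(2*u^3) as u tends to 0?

Direct substitution gives 0/0.
Apply L'Hôpital: lim (-36*u + 6 - 6*e^(-6*u))/(6*u^2), still 0/0.
Apply L'Hôpital: lim (-36 + 36*e^(-6*u))/(12*u), still 0/0.
After 3 applications of L'Hôpital's rule the quotient is (-216*e^(-6*u))/(12); substituting u = 0 gives -18.

-18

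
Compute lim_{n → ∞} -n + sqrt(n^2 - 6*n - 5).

-3

This has the form ∞ − ∞. Multiply and divide by the conjugate √(n^2 - 6*n - 5) + n.
That gives (-6n - 5) / (√(n^2 - 6*n - 5) + n).
Divide numerator and denominator by n: the limit is -6/(2·1) = -3.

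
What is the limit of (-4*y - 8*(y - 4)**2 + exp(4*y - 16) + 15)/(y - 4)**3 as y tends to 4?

32/3

Direct substitution gives 0/0.
Apply L'Hôpital: lim (-16*y + 4*e^(4*y - 16) + 60)/(3*(y - 4)^2), still 0/0.
Apply L'Hôpital: lim (16*e^(4*y - 16) - 16)/(6*y - 24), still 0/0.
After 3 applications of L'Hôpital's rule the quotient is (64*e^(4*y - 16))/(6); substituting y = 4 gives 32/3.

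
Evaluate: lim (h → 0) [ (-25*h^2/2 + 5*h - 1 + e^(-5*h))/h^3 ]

Direct substitution gives 0/0.
Apply L'Hôpital: lim (-25*h + 5 - 5*e^(-5*h))/(3*h^2), still 0/0.
Apply L'Hôpital: lim (-25 + 25*e^(-5*h))/(6*h), still 0/0.
After 3 applications of L'Hôpital's rule the quotient is (-125*e^(-5*h))/(6); substituting h = 0 gives -125/6.

-125/6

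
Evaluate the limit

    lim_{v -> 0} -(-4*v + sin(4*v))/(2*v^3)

Direct substitution gives 0/0.
Apply L'Hôpital: lim (4*cos(4*v) - 4)/(-6*v^2), still 0/0.
Apply L'Hôpital: lim (-16*sin(4*v))/(-12*v), still 0/0.
After 3 applications of L'Hôpital's rule the quotient is (-64*cos(4*v))/(-12); substituting v = 0 gives 16/3.

16/3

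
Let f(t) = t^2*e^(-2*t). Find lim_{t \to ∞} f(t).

0

Write as t^2/e^{2t}, an ∞/∞ form.
Exponential growth dominates any polynomial, so repeated L'Hôpital (or the standard result) gives 0.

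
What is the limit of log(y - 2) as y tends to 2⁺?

As y → 2⁺, y - 2 → 0⁺ and ln(y - 2) → −∞.
Multiplying by 1 gives -∞.

-∞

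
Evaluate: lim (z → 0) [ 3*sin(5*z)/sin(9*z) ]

Substitution gives 0/0.
Divide numerator and denominator by z: sin(5z)/z → 5 and sin(9z)/z → 9, so the limit is 3·5/9 = 5/3.

5/3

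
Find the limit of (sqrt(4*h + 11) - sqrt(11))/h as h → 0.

A 0/0 form; rationalise with √(11 + 4h) + √11. This collapses the numerator to 4h, leaving 4/(√(11 + 4h) + √11) → 4/(2√11) = 2*√(11)/11.

2*√(11)/11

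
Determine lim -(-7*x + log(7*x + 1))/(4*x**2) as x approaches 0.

Direct substitution gives 0/0.
Apply L'Hôpital: lim (-7 + 7/(7*x + 1))/(-8*x), still 0/0.
After 2 applications of L'Hôpital's rule the quotient is (-49/(7*x + 1)^2)/(-8); substituting x = 0 gives 49/8.

49/8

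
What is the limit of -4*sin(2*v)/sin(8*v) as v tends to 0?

Substitution gives 0/0.
Divide numerator and denominator by v: sin(2v)/v → 2 and sin(8v)/v → 8, so the limit is -4·2/8 = -1.

-1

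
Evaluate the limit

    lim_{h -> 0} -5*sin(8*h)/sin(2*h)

Substitution gives 0/0.
Divide numerator and denominator by h: sin(8h)/h → 8 and sin(2h)/h → 2, so the limit is -5·8/2 = -20.

-20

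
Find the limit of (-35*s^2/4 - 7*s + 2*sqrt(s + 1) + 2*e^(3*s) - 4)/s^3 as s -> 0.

73/8

Substitution gives 0/0 (the numerator vanishes to order 3).
Expand each term to order s^3: the coefficient of s^3 in 2·e^(3s) is 9 and in 2·√(1 + s) is 1/8.
Lower-order terms cancel with the polynomial part, so the numerator is (73/8)·s^3 + o(s^3), and the limit is (73/8)/(1) = 73/8.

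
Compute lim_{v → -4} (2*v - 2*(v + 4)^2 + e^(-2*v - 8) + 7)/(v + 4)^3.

-4/3

Direct substitution gives 0/0.
Apply L'Hôpital: lim (-4*v - 2*e^(-2*v - 8) - 14)/(3*(v + 4)^2), still 0/0.
Apply L'Hôpital: lim (4*e^(-2*v - 8) - 4)/(6*v + 24), still 0/0.
After 3 applications of L'Hôpital's rule the quotient is (-8*e^(-2*v - 8))/(6); substituting v = -4 gives -4/3.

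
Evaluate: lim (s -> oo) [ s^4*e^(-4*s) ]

0

Write as s^4/e^{4s}, an ∞/∞ form.
Exponential growth dominates any polynomial, so repeated L'Hôpital (or the standard result) gives 0.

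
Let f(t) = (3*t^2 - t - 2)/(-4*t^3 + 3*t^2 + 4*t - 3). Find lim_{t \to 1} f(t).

-5/2

At t = 1 both the top and bottom vanish — a removable singularity. Factoring out (t - 1) from each leaves (3*t + 2)/(-4*t^2 - t + 3), which at t = 1 equals -5/2.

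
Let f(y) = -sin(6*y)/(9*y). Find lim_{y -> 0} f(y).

Substitution gives 0/0.
Write it as (6/(-9))·sin(6y)/(6y); since sin(u)/u → 1, the limit is -2/3.

-2/3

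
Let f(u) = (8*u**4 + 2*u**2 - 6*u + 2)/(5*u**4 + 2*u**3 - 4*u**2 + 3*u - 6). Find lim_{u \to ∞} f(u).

8/5

Numerator and denominator both have degree 4.
Dividing every term by u^4, all lower-order terms vanish and the limit is the ratio of leading coefficients, 8/(5) = 8/5.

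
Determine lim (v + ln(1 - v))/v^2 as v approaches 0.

-1/2

Direct substitution gives 0/0.
Apply L'Hôpital: lim (1 - 1/(1 - v))/(2*v), still 0/0.
After 2 applications of L'Hôpital's rule the quotient is (-1/(1 - v)^2)/(2); substituting v = 0 gives -1/2.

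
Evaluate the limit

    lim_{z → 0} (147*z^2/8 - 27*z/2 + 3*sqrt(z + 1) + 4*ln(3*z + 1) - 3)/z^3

Substitution gives 0/0; apply L'Hôpital's rule 3 times.
After differentiating numerator and denominator 3 times the quotient is (216/(3*z + 1)^3 + 9/(8*(z + 1)^(5/2)))/(6); at z = 0 this is 579/16.

579/16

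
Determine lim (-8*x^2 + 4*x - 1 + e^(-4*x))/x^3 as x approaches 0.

Direct substitution gives 0/0.
Apply L'Hôpital: lim (-16*x + 4 - 4*e^(-4*x))/(3*x^2), still 0/0.
Apply L'Hôpital: lim (-16 + 16*e^(-4*x))/(6*x), still 0/0.
After 3 applications of L'Hôpital's rule the quotient is (-64*e^(-4*x))/(6); substituting x = 0 gives -32/3.

-32/3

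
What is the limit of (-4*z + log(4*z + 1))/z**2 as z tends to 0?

Direct substitution gives 0/0.
Apply L'Hôpital: lim (-4 + 4/(4*z + 1))/(2*z), still 0/0.
After 2 applications of L'Hôpital's rule the quotient is (-16/(4*z + 1)^2)/(2); substituting z = 0 gives -8.

-8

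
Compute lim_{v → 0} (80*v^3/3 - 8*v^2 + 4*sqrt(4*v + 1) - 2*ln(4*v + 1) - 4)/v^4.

88

Substitution gives 0/0; apply L'Hôpital's rule 4 times.
After differentiating numerator and denominator 4 times the quotient is (3072/(4*v + 1)^4 - 960/(4*v + 1)^(7/2))/(24); at v = 0 this is 88.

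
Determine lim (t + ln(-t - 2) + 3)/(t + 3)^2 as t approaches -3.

Direct substitution gives 0/0.
Apply L'Hôpital: lim (1 - 1/(-t - 2))/(2*t + 6), still 0/0.
After 2 applications of L'Hôpital's rule the quotient is (-1/(-t - 2)^2)/(2); substituting t = -3 gives -1/2.

-1/2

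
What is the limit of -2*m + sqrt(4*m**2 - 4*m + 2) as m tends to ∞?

-1

This has the form ∞ − ∞. Multiply and divide by the conjugate √(4*m^2 - 4*m + 2) + 2m.
That gives (-4m + 2) / (√(4*m^2 - 4*m + 2) + 2m).
Divide numerator and denominator by m: the limit is -4/(2·2) = -1.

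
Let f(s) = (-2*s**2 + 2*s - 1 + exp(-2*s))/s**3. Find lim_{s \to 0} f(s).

Direct substitution gives 0/0.
Apply L'Hôpital: lim (-4*s + 2 - 2*e^(-2*s))/(3*s^2), still 0/0.
Apply L'Hôpital: lim (-4 + 4*e^(-2*s))/(6*s), still 0/0.
After 3 applications of L'Hôpital's rule the quotient is (-8*e^(-2*s))/(6); substituting s = 0 gives -4/3.

-4/3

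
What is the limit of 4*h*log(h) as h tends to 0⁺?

This is a 0·(−∞) form. Rewrite as 4·ln(h) / h^(−1) and apply L'Hôpital:
the derivative quotient is 4·(1/h) / (−1·h^(−2)) = (-4/1)·h^1 → 0.

0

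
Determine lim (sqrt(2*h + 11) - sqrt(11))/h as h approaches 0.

Substitution gives 0/0. Multiply numerator and denominator by the conjugate √(11 + 2h) + √11.
The numerator becomes (11 + 2h) − 11 = 2h, so the expression simplifies to 2/(√(11 + 2h) + √11).
Letting h → 0 gives 2/(2√11) = √(11)/11.

√(11)/11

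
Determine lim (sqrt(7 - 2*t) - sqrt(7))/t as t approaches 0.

-√(7)/7

A 0/0 form; rationalise with √(7 - 2t) + √7. This collapses the numerator to -2t, leaving -2/(√(7 - 2t) + √7) → -2/(2√7) = -√(7)/7.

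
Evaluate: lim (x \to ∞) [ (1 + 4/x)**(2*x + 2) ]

e^(8)

Write it as [(1 + 4/x)^x]^(2) · (1 + 4/x)^(2). The bracketed term tends to e^(4) and the second factor to 1, so the limit is e^(8).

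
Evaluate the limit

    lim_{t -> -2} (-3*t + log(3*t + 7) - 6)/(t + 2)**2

-9/2

Direct substitution gives 0/0.
Apply L'Hôpital: lim (-3 + 3/(3*t + 7))/(2*t + 4), still 0/0.
After 2 applications of L'Hôpital's rule the quotient is (-9/(3*t + 7)^2)/(2); substituting t = -2 gives -9/2.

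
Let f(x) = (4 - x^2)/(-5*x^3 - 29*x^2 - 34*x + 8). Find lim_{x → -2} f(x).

At x = -2 both the top and bottom vanish — a removable singularity. Factoring out (x + 2) from each leaves (2 - x)/(-5*x^2 - 19*x + 4), which at x = -2 equals 2/11.

2/11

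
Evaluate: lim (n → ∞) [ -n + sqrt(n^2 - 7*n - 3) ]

This has the form ∞ − ∞. Multiply and divide by the conjugate √(n^2 - 7*n - 3) + n.
That gives (-7n - 3) / (√(n^2 - 7*n - 3) + n).
Divide numerator and denominator by n: the limit is -7/(2·1) = -7/2.

-7/2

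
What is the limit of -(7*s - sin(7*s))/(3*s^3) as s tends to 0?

-343/18

Direct substitution gives 0/0.
Apply L'Hôpital: lim (7 - 7*cos(7*s))/(-9*s^2), still 0/0.
Apply L'Hôpital: lim (49*sin(7*s))/(-18*s), still 0/0.
After 3 applications of L'Hôpital's rule the quotient is (343*cos(7*s))/(-18); substituting s = 0 gives -343/18.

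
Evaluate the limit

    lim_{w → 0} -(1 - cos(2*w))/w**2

-2

Substitution gives 0/0.
Use (1 − cos u)/u² → 1/2 with u = 2w: the limit is 2²/(2·(-1)) = -2.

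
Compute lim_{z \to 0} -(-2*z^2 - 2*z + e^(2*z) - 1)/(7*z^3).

Direct substitution gives 0/0.
Apply L'Hôpital: lim (-4*z + 2*e^(2*z) - 2)/(-21*z^2), still 0/0.
Apply L'Hôpital: lim (4*e^(2*z) - 4)/(-42*z), still 0/0.
After 3 applications of L'Hôpital's rule the quotient is (8*e^(2*z))/(-42); substituting z = 0 gives -4/21.

-4/21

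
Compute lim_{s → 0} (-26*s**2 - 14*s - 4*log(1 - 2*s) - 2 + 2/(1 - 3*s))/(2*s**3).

97/3

Substitution gives 0/0; apply L'Hôpital's rule 3 times.
After differentiating numerator and denominator 3 times the quotient is (324/(3*s - 1)^4 - 64/(2*s - 1)^3)/(12); at s = 0 this is 97/3.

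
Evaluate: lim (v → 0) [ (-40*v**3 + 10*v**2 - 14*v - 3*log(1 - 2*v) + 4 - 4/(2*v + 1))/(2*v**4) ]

-26

Substitution gives 0/0; apply L'Hôpital's rule 4 times.
After differentiating numerator and denominator 4 times the quotient is (-1536/(2*v + 1)^5 + 288/(2*v - 1)^4)/(48); at v = 0 this is -26.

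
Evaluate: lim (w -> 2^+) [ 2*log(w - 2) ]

-∞

As w → 2⁺, w - 2 → 0⁺ and ln(w - 2) → −∞.
Multiplying by 2 gives -∞.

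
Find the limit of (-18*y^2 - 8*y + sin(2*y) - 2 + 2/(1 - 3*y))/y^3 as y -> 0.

158/3

Substitution gives 0/0 (the numerator vanishes to order 3).
Expand each term to order y^3: the coefficient of y^3 in sin(2y) is -4/3 and in 2·1/(1 - 3y) is 54.
Lower-order terms cancel with the polynomial part, so the numerator is (158/3)·y^3 + o(y^3), and the limit is (158/3)/(1) = 158/3.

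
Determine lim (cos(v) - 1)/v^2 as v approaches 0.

Direct substitution gives 0/0.
Apply L'Hôpital: lim (-sin(v))/(2*v), still 0/0.
After 2 applications of L'Hôpital's rule the quotient is (-cos(v))/(2); substituting v = 0 gives -1/2.

-1/2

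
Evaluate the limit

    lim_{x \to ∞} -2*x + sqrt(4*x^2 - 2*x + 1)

-1/2

This has the form ∞ − ∞. Multiply and divide by the conjugate √(4*x^2 - 2*x + 1) + 2x.
That gives (-2x + 1) / (√(4*x^2 - 2*x + 1) + 2x).
Divide numerator and denominator by x: the limit is -2/(2·2) = -1/2.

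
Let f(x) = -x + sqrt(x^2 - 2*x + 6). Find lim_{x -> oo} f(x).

An ∞ − ∞ form. Rationalising with the conjugate, the difference becomes (-2x + 6) / (√(x^2 - 2*x + 6) + x).
For large x the denominator behaves like 2·x, so the quotient tends to -2/2 = -1.

-1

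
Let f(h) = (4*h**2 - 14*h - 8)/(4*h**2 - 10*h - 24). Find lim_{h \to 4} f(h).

9/11

At h = 4 both the top and bottom vanish — a removable singularity. Factoring out (h - 4) from each leaves (4*h + 2)/(4*h + 6), which at h = 4 equals 9/11.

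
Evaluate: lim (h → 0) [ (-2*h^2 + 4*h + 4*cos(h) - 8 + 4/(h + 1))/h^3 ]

Substitution gives 0/0 (the numerator vanishes to order 3).
Expand each term to order h^3: the coefficient of h^3 in 4·1/(1 + h) is -4 and in 4·cos(h) is 0.
Lower-order terms cancel with the polynomial part, so the numerator is (-4)·h^3 + o(h^3), and the limit is (-4)/(1) = -4.

-4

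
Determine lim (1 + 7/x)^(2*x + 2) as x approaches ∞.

Write it as [(1 + 7/x)^x]^(2) · (1 + 7/x)^(2). The bracketed term tends to e^(7) and the second factor to 1, so the limit is e^(14).

e^(14)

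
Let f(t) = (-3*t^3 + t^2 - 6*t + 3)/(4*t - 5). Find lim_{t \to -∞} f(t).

-∞

The numerator has higher degree (3 > 1); the quotient behaves like (-3/(4))·t^2 for large |t|.
As t → −∞ this diverges to -∞.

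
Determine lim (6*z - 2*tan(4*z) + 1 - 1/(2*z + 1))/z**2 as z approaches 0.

-4

Substitution gives 0/0; apply L'Hôpital's rule 2 times.
After differentiating numerator and denominator 2 times the quotient is (-64*tan(4*z)/cos(4*z)^2 - 8/(2*z + 1)^3)/(2); at z = 0 this is -4.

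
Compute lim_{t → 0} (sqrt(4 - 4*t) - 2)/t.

A 0/0 form; rationalise with √(4 - 4t) + √4. This collapses the numerator to -4t, leaving -4/(√(4 - 4t) + √4) → -4/(2√4) = -1.

-1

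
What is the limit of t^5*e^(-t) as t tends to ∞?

0

Write as t^5/e^{1t}, an ∞/∞ form.
Exponential growth dominates any polynomial, so repeated L'Hôpital (or the standard result) gives 0.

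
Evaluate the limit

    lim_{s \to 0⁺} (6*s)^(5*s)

Base → 0⁺ and exponent → 0⁺: a 0^0 form.
Take logs: 5s·ln(6s). This is 0·(−∞); rewriting as ln(6s)/(1/(5s)) and applying L'Hôpital gives 0.
Hence the limit is e^0 = 1.

1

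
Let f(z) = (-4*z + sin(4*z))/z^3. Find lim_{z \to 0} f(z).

-32/3

Direct substitution gives 0/0.
Apply L'Hôpital: lim (4*cos(4*z) - 4)/(3*z^2), still 0/0.
Apply L'Hôpital: lim (-16*sin(4*z))/(6*z), still 0/0.
After 3 applications of L'Hôpital's rule the quotient is (-64*cos(4*z))/(6); substituting z = 0 gives -32/3.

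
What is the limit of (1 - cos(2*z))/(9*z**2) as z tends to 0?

2/9

Substitution gives 0/0.
Use (1 − cos u)/u² → 1/2 with u = 2z: the limit is 2²/(2·9) = 2/9.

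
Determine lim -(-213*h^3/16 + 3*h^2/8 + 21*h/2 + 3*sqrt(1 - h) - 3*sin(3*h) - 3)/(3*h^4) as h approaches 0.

5/128

Substitution gives 0/0 (the numerator vanishes to order 4).
Expand each term to order h^4: the coefficient of h^4 in 3·√(1 - h) is -15/128 and in -3·sin(3h) is 0.
Lower-order terms cancel with the polynomial part, so the numerator is (-15/128)·h^4 + o(h^4), and the limit is (-15/128)/(-3) = 5/128.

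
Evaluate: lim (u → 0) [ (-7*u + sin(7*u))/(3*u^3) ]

Direct substitution gives 0/0.
Apply L'Hôpital: lim (7*cos(7*u) - 7)/(9*u^2), still 0/0.
Apply L'Hôpital: lim (-49*sin(7*u))/(18*u), still 0/0.
After 3 applications of L'Hôpital's rule the quotient is (-343*cos(7*u))/(18); substituting u = 0 gives -343/18.

-343/18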